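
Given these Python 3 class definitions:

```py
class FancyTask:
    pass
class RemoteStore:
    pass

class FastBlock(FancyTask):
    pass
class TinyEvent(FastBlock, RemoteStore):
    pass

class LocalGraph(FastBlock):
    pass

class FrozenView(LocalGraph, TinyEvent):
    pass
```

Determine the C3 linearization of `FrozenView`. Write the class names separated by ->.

FrozenView -> LocalGraph -> TinyEvent -> FastBlock -> FancyTask -> RemoteStore -> object

L[FrozenView] = FrozenView + merge(L[LocalGraph], L[TinyEvent], [LocalGraph TinyEvent])
  take LocalGraph:  [LocalGraph FastBlock FancyTask object] + [TinyEvent FastBlock FancyTask RemoteStore object] + [LocalGraph TinyEvent]
  take TinyEvent:  [FastBlock FancyTask object] + [TinyEvent FastBlock FancyTask RemoteStore object] + [TinyEvent]
  take FastBlock:  [FastBlock FancyTask object] + [FastBlock FancyTask RemoteStore object]
  take FancyTask:  [FancyTask object] + [FancyTask RemoteStore object]
  take RemoteStore:  [object] + [RemoteStore object]
  take object:  [object] + [object]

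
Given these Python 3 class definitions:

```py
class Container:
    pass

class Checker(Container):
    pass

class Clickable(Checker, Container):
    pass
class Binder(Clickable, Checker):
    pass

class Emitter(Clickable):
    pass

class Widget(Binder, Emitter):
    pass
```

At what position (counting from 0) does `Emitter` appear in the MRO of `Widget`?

L[Widget] = Widget + merge(L[Binder], L[Emitter], [Binder Emitter])
  take Binder:  [Binder Clickable Checker Container object] + [Emitter Clickable Checker Container object] + [Binder Emitter]
  take Emitter:  [Clickable Checker Container object] + [Emitter Clickable Checker Container object] + [Emitter]
  take Clickable:  [Clickable Checker Container object] + [Clickable Checker Container object]
  take Checker:  [Checker Container object] + [Checker Container object]
  take Container:  [Container object] + [Container object]
  take object:  [object] + [object]
MRO: Widget Binder Emitter Clickable Checker Container object
Emitter sits at index 2.

2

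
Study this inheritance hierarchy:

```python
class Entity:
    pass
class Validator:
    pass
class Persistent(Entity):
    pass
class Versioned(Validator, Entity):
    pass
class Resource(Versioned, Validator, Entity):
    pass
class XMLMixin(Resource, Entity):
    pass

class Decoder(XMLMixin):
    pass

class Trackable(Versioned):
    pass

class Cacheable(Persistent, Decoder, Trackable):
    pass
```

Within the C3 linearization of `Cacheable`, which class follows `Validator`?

Entity

L[Cacheable] = Cacheable + merge(L[Persistent], L[Decoder], L[Trackable], [Persistent Decoder Trackable])
  take Persistent:  [Persistent Entity object] + [Decoder XMLMixin Resource Versioned Validator Entity object] + [Trackable Versioned Validator Entity object] + [Persistent Decoder Trackable]
  take Decoder:  [Entity object] + [Decoder XMLMixin Resource Versioned Validator Entity object] + [Trackable Versioned Validator Entity object] + [Decoder Trackable]
  take XMLMixin:  [Entity object] + [XMLMixin Resource Versioned Validator Entity object] + [Trackable Versioned Validator Entity object] + [Trackable]
  take Resource:  [Entity object] + [Resource Versioned Validator Entity object] + [Trackable Versioned Validator Entity object] + [Trackable]
  take Trackable:  [Entity object] + [Versioned Validator Entity object] + [Trackable Versioned Validator Entity object] + [Trackable]
  take Versioned:  [Entity object] + [Versioned Validator Entity object] + [Versioned Validator Entity object]
  take Validator:  [Entity object] + [Validator Entity object] + [Validator Entity object]
  take Entity:  [Entity object] + [Entity object] + [Entity object]
  take object:  [object] + [object] + [object]
MRO: Cacheable Persistent Decoder XMLMixin Resource Trackable Versioned Validator Entity object
Validator is at position 7; next is Entity.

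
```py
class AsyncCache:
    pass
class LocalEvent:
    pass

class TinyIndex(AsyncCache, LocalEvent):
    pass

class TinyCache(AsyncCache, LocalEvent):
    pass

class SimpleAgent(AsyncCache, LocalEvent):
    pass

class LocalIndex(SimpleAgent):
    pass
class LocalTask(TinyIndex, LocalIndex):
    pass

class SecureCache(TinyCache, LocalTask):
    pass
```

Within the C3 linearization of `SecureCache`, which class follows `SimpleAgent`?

AsyncCache

L[SecureCache] = SecureCache + merge(L[TinyCache], L[LocalTask], [TinyCache LocalTask])
  take TinyCache:  [TinyCache AsyncCache LocalEvent object] + [LocalTask TinyIndex LocalIndex SimpleAgent AsyncCache LocalEvent object] + [TinyCache LocalTask]
  take LocalTask:  [AsyncCache LocalEvent object] + [LocalTask TinyIndex LocalIndex SimpleAgent AsyncCache LocalEvent object] + [LocalTask]
  take TinyIndex:  [AsyncCache LocalEvent object] + [TinyIndex LocalIndex SimpleAgent AsyncCache LocalEvent object]
  take LocalIndex:  [AsyncCache LocalEvent object] + [LocalIndex SimpleAgent AsyncCache LocalEvent object]
  take SimpleAgent:  [AsyncCache LocalEvent object] + [SimpleAgent AsyncCache LocalEvent object]
  take AsyncCache:  [AsyncCache LocalEvent object] + [AsyncCache LocalEvent object]
  take LocalEvent:  [LocalEvent object] + [LocalEvent object]
  take object:  [object] + [object]
MRO: SecureCache TinyCache LocalTask TinyIndex LocalIndex SimpleAgent AsyncCache LocalEvent object
SimpleAgent is at position 5; next is AsyncCache.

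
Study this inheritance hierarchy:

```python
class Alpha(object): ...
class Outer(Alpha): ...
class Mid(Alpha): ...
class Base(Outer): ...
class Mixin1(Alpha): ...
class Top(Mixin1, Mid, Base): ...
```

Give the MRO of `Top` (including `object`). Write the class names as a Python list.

[Top, Mixin1, Mid, Base, Outer, Alpha, object]

L[Top] = Top + merge(L[Mixin1], L[Mid], L[Base], [Mixin1 Mid Base])
  take Mixin1:  [Mixin1 Alpha object] + [Mid Alpha object] + [Base Outer Alpha object] + [Mixin1 Mid Base]
  take Mid:  [Alpha object] + [Mid Alpha object] + [Base Outer Alpha object] + [Mid Base]
  take Base:  [Alpha object] + [Alpha object] + [Base Outer Alpha object] + [Base]
  take Outer:  [Alpha object] + [Alpha object] + [Outer Alpha object]
  take Alpha:  [Alpha object] + [Alpha object] + [Alpha object]
  take object:  [object] + [object] + [object]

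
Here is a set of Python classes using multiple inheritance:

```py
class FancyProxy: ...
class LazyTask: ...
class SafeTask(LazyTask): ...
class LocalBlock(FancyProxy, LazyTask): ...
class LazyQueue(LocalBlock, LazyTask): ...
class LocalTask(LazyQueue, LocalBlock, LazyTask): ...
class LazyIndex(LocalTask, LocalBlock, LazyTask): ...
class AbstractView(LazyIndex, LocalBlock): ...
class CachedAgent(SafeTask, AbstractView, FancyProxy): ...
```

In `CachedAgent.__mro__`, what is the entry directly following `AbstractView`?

LazyIndex

L[CachedAgent] = CachedAgent + merge(L[SafeTask], L[AbstractView], L[FancyProxy], [SafeTask AbstractView FancyProxy])
  take SafeTask:  [SafeTask LazyTask object] + [AbstractView LazyIndex LocalTask LazyQueue LocalBlock FancyProxy LazyTask object] + [FancyProxy object] + [SafeTask AbstractView FancyProxy]
  take AbstractView:  [LazyTask object] + [AbstractView LazyIndex LocalTask LazyQueue LocalBlock FancyProxy LazyTask object] + [FancyProxy object] + [AbstractView FancyProxy]
  take LazyIndex:  [LazyTask object] + [LazyIndex LocalTask LazyQueue LocalBlock FancyProxy LazyTask object] + [FancyProxy object] + [FancyProxy]
  take LocalTask:  [LazyTask object] + [LocalTask LazyQueue LocalBlock FancyProxy LazyTask object] + [FancyProxy object] + [FancyProxy]
  take LazyQueue:  [LazyTask object] + [LazyQueue LocalBlock FancyProxy LazyTask object] + [FancyProxy object] + [FancyProxy]
  take LocalBlock:  [LazyTask object] + [LocalBlock FancyProxy LazyTask object] + [FancyProxy object] + [FancyProxy]
  take FancyProxy:  [LazyTask object] + [FancyProxy LazyTask object] + [FancyProxy object] + [FancyProxy]
  take LazyTask:  [LazyTask object] + [LazyTask object] + [object]
  take object:  [object] + [object] + [object]
MRO: CachedAgent SafeTask AbstractView LazyIndex LocalTask LazyQueue LocalBlock FancyProxy LazyTask object
AbstractView is at position 2; next is LazyIndex.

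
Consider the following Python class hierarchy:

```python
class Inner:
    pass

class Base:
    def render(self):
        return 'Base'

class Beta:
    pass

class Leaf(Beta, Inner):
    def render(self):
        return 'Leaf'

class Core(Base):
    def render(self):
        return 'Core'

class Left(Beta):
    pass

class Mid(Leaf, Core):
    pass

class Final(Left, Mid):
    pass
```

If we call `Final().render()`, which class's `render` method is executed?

Leaf

L[Final] = Final + merge(L[Left], L[Mid], [Left Mid])
  take Left:  [Left Beta object] + [Mid Leaf Beta Inner Core Base object] + [Left Mid]
  take Mid:  [Beta object] + [Mid Leaf Beta Inner Core Base object] + [Mid]
  take Leaf:  [Beta object] + [Leaf Beta Inner Core Base object]
  take Beta:  [Beta object] + [Beta Inner Core Base object]
  take Inner:  [object] + [Inner Core Base object]
  take Core:  [object] + [Core Base object]
  take Base:  [object] + [Base object]
  take object:  [object] + [object]
MRO: Final Left Mid Leaf Beta Inner Core Base object
render is defined in: Base, Core, Leaf. First along the MRO is Leaf.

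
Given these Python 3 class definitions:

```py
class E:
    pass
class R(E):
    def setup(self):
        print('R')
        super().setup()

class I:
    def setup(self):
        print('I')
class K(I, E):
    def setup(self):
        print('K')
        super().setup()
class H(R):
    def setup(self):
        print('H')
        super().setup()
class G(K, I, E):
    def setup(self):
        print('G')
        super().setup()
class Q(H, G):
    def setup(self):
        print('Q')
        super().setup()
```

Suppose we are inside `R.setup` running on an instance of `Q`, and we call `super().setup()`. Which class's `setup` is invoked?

G

L[Q] = Q + merge(L[H], L[G], [H G])
  take H:  [H R E object] + [G K I E object] + [H G]
  take R:  [R E object] + [G K I E object] + [G]
  take G:  [E object] + [G K I E object] + [G]
  take K:  [E object] + [K I E object]
  take I:  [E object] + [I E object]
  take E:  [E object] + [E object]
  take object:  [object] + [object]
MRO: Q H R G K I E object
super() in R.setup on a Q instance goes to the class after R in Q's MRO: G.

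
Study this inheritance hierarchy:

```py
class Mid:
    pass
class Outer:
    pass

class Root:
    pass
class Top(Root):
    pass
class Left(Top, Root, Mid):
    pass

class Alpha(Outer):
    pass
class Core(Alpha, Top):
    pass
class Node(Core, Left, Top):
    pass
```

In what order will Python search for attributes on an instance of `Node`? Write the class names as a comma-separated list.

Node, Core, Alpha, Outer, Left, Top, Root, Mid, object

L[Node] = Node + merge(L[Core], L[Left], L[Top], [Core Left Top])
  take Core:  [Core Alpha Outer Top Root object] + [Left Top Root Mid object] + [Top Root object] + [Core Left Top]
  take Alpha:  [Alpha Outer Top Root object] + [Left Top Root Mid object] + [Top Root object] + [Left Top]
  take Outer:  [Outer Top Root object] + [Left Top Root Mid object] + [Top Root object] + [Left Top]
  take Left:  [Top Root object] + [Left Top Root Mid object] + [Top Root object] + [Left Top]
  take Top:  [Top Root object] + [Top Root Mid object] + [Top Root object] + [Top]
  take Root:  [Root object] + [Root Mid object] + [Root object]
  take Mid:  [object] + [Mid object] + [object]
  take object:  [object] + [object] + [object]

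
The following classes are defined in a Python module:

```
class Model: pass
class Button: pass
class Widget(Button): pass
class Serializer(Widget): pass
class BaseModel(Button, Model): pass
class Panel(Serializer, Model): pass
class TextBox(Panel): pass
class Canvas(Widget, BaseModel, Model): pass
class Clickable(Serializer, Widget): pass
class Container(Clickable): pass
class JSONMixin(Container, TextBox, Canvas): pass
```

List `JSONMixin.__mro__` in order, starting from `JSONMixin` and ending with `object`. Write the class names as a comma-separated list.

JSONMixin, Container, Clickable, TextBox, Panel, Serializer, Canvas, Widget, BaseModel, Button, Model, object

L[JSONMixin] = JSONMixin + merge(L[Container], L[TextBox], L[Canvas], [Container TextBox Canvas])
  take Container:  [Container Clickable Serializer Widget Button object] + [TextBox Panel Serializer Widget Button Model object] + [Canvas Widget BaseModel Button Model object] + [Container TextBox Canvas]
  take Clickable:  [Clickable Serializer Widget Button object] + [TextBox Panel Serializer Widget Button Model object] + [Canvas Widget BaseModel Button Model object] + [TextBox Canvas]
  take TextBox:  [Serializer Widget Button object] + [TextBox Panel Serializer Widget Button Model object] + [Canvas Widget BaseModel Button Model object] + [TextBox Canvas]
  take Panel:  [Serializer Widget Button object] + [Panel Serializer Widget Button Model object] + [Canvas Widget BaseModel Button Model object] + [Canvas]
  take Serializer:  [Serializer Widget Button object] + [Serializer Widget Button Model object] + [Canvas Widget BaseModel Button Model object] + [Canvas]
  take Canvas:  [Widget Button object] + [Widget Button Model object] + [Canvas Widget BaseModel Button Model object] + [Canvas]
  take Widget:  [Widget Button object] + [Widget Button Model object] + [Widget BaseModel Button Model object]
  take BaseModel:  [Button object] + [Button Model object] + [BaseModel Button Model object]
  take Button:  [Button object] + [Button Model object] + [Button Model object]
  take Model:  [object] + [Model object] + [Model object]
  take object:  [object] + [object] + [object]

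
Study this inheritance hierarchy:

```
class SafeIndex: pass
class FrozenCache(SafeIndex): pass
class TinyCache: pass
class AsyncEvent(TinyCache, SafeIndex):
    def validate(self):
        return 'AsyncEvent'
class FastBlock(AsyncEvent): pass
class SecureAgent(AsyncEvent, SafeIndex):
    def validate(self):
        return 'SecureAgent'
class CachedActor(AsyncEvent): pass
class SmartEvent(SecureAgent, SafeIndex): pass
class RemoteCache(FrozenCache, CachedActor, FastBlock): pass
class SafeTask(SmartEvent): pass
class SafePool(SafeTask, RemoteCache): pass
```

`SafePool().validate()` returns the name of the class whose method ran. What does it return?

L[SafePool] = SafePool + merge(L[SafeTask], L[RemoteCache], [SafeTask RemoteCache])
  take SafeTask:  [SafeTask SmartEvent SecureAgent AsyncEvent TinyCache SafeIndex object] + [RemoteCache FrozenCache CachedActor FastBlock AsyncEvent TinyCache SafeIndex object] + [SafeTask RemoteCache]
  take SmartEvent:  [SmartEvent SecureAgent AsyncEvent TinyCache SafeIndex object] + [RemoteCache FrozenCache CachedActor FastBlock AsyncEvent TinyCache SafeIndex object] + [RemoteCache]
  take SecureAgent:  [SecureAgent AsyncEvent TinyCache SafeIndex object] + [RemoteCache FrozenCache CachedActor FastBlock AsyncEvent TinyCache SafeIndex object] + [RemoteCache]
  take RemoteCache:  [AsyncEvent TinyCache SafeIndex object] + [RemoteCache FrozenCache CachedActor FastBlock AsyncEvent TinyCache SafeIndex object] + [RemoteCache]
  take FrozenCache:  [AsyncEvent TinyCache SafeIndex object] + [FrozenCache CachedActor FastBlock AsyncEvent TinyCache SafeIndex object]
  take CachedActor:  [AsyncEvent TinyCache SafeIndex object] + [CachedActor FastBlock AsyncEvent TinyCache SafeIndex object]
  take FastBlock:  [AsyncEvent TinyCache SafeIndex object] + [FastBlock AsyncEvent TinyCache SafeIndex object]
  take AsyncEvent:  [AsyncEvent TinyCache SafeIndex object] + [AsyncEvent TinyCache SafeIndex object]
  take TinyCache:  [TinyCache SafeIndex object] + [TinyCache SafeIndex object]
  take SafeIndex:  [SafeIndex object] + [SafeIndex object]
  take object:  [object] + [object]
MRO: SafePool SafeTask SmartEvent SecureAgent RemoteCache FrozenCache CachedActor FastBlock AsyncEvent TinyCache SafeIndex object
validate is defined in: AsyncEvent, SecureAgent. First along the MRO is SecureAgent.

SecureAgent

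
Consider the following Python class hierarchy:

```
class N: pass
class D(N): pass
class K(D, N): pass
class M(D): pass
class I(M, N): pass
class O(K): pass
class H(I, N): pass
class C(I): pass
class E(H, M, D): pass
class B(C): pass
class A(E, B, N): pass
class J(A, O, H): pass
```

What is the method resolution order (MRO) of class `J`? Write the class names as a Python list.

L[J] = J + merge(L[A], L[O], L[H], [A O H])
  take A:  [A E H B C I M D N object] + [O K D N object] + [H I M D N object] + [A O H]
  take E:  [E H B C I M D N object] + [O K D N object] + [H I M D N object] + [O H]
  take O:  [H B C I M D N object] + [O K D N object] + [H I M D N object] + [O H]
  take H:  [H B C I M D N object] + [K D N object] + [H I M D N object] + [H]
  take B:  [B C I M D N object] + [K D N object] + [I M D N object]
  take C:  [C I M D N object] + [K D N object] + [I M D N object]
  take I:  [I M D N object] + [K D N object] + [I M D N object]
  take M:  [M D N object] + [K D N object] + [M D N object]
  take K:  [D N object] + [K D N object] + [D N object]
  take D:  [D N object] + [D N object] + [D N object]
  take N:  [N object] + [N object] + [N object]
  take object:  [object] + [object] + [object]

[J, A, E, O, H, B, C, I, M, K, D, N, object]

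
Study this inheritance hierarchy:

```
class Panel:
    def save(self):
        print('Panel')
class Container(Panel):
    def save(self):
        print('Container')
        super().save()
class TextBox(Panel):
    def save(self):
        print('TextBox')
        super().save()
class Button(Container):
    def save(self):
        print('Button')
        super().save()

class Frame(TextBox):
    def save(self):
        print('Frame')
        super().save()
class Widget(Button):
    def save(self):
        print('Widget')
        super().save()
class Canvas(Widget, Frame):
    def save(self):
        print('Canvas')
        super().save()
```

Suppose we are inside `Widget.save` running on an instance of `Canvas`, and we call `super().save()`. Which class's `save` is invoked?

L[Canvas] = Canvas + merge(L[Widget], L[Frame], [Widget Frame])
  take Widget:  [Widget Button Container Panel object] + [Frame TextBox Panel object] + [Widget Frame]
  take Button:  [Button Container Panel object] + [Frame TextBox Panel object] + [Frame]
  take Container:  [Container Panel object] + [Frame TextBox Panel object] + [Frame]
  take Frame:  [Panel object] + [Frame TextBox Panel object] + [Frame]
  take TextBox:  [Panel object] + [TextBox Panel object]
  take Panel:  [Panel object] + [Panel object]
  take object:  [object] + [object]
MRO: Canvas Widget Button Container Frame TextBox Panel object
super() in Widget.save on a Canvas instance goes to the class after Widget in Canvas's MRO: Button.

Button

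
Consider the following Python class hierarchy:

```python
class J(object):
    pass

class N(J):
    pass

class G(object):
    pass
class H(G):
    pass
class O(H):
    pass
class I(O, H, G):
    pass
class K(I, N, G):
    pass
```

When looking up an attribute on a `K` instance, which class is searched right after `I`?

O

L[K] = K + merge(L[I], L[N], L[G], [I N G])
  take I:  [I O H G object] + [N J object] + [G object] + [I N G]
  take O:  [O H G object] + [N J object] + [G object] + [N G]
  take H:  [H G object] + [N J object] + [G object] + [N G]
  take N:  [G object] + [N J object] + [G object] + [N G]
  take G:  [G object] + [J object] + [G object] + [G]
  take J:  [object] + [J object] + [object]
  take object:  [object] + [object] + [object]
MRO: K I O H N G J object
I is at position 1; next is O.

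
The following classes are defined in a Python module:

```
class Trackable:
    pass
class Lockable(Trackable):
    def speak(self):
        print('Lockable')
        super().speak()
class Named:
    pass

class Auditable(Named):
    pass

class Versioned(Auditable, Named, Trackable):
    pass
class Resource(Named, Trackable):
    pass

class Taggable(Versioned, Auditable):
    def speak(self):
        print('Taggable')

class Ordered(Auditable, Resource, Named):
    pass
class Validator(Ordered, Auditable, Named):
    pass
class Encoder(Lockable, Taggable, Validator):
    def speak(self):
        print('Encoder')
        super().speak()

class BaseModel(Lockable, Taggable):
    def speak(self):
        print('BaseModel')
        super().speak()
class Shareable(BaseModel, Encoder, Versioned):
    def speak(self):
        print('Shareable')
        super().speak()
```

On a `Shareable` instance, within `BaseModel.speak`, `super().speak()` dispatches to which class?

Encoder

L[Shareable] = Shareable + merge(L[BaseModel], L[Encoder], L[Versioned], [BaseModel Encoder Versioned])
  take BaseModel:  [BaseModel Lockable Taggable Versioned Auditable Named Trackable object] + [Encoder Lockable Taggable Versioned Validator Ordered Auditable Resource Named Trackable object] + [Versioned Auditable Named Trackable object] + [BaseModel Encoder Versioned]
  take Encoder:  [Lockable Taggable Versioned Auditable Named Trackable object] + [Encoder Lockable Taggable Versioned Validator Ordered Auditable Resource Named Trackable object] + [Versioned Auditable Named Trackable object] + [Encoder Versioned]
  take Lockable:  [Lockable Taggable Versioned Auditable Named Trackable object] + [Lockable Taggable Versioned Validator Ordered Auditable Resource Named Trackable object] + [Versioned Auditable Named Trackable object] + [Versioned]
  take Taggable:  [Taggable Versioned Auditable Named Trackable object] + [Taggable Versioned Validator Ordered Auditable Resource Named Trackable object] + [Versioned Auditable Named Trackable object] + [Versioned]
  take Versioned:  [Versioned Auditable Named Trackable object] + [Versioned Validator Ordered Auditable Resource Named Trackable object] + [Versioned Auditable Named Trackable object] + [Versioned]
  take Validator:  [Auditable Named Trackable object] + [Validator Ordered Auditable Resource Named Trackable object] + [Auditable Named Trackable object]
  take Ordered:  [Auditable Named Trackable object] + [Ordered Auditable Resource Named Trackable object] + [Auditable Named Trackable object]
  take Auditable:  [Auditable Named Trackable object] + [Auditable Resource Named Trackable object] + [Auditable Named Trackable object]
  take Resource:  [Named Trackable object] + [Resource Named Trackable object] + [Named Trackable object]
  take Named:  [Named Trackable object] + [Named Trackable object] + [Named Trackable object]
  take Trackable:  [Trackable object] + [Trackable object] + [Trackable object]
  take object:  [object] + [object] + [object]
MRO: Shareable BaseModel Encoder Lockable Taggable Versioned Validator Ordered Auditable Resource Named Trackable object
super() in BaseModel.speak on a Shareable instance goes to the class after BaseModel in Shareable's MRO: Encoder.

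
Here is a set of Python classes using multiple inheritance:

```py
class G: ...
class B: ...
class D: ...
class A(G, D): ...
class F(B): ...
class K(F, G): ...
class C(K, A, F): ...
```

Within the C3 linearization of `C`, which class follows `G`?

L[C] = C + merge(L[K], L[A], L[F], [K A F])
  take K:  [K F B G object] + [A G D object] + [F B object] + [K A F]
  take A:  [F B G object] + [A G D object] + [F B object] + [A F]
  take F:  [F B G object] + [G D object] + [F B object] + [F]
  take B:  [B G object] + [G D object] + [B object]
  take G:  [G object] + [G D object] + [object]
  take D:  [object] + [D object] + [object]
  take object:  [object] + [object] + [object]
MRO: C K A F B G D object
G is at position 5; next is D.

D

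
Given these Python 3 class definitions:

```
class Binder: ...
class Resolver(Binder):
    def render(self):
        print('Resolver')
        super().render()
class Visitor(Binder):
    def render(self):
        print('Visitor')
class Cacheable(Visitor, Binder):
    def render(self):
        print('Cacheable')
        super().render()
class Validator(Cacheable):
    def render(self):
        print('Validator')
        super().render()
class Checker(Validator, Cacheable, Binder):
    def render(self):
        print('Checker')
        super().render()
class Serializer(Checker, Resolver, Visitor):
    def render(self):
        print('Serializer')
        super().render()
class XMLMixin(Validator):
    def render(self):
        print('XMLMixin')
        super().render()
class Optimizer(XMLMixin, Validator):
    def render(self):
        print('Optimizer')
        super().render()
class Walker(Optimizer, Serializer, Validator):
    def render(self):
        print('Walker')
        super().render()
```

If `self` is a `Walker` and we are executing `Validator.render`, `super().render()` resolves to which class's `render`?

Cacheable

L[Walker] = Walker + merge(L[Optimizer], L[Serializer], L[Validator], [Optimizer Serializer Validator])
  take Optimizer:  [Optimizer XMLMixin Validator Cacheable Visitor Binder object] + [Serializer Checker Validator Cacheable Resolver Visitor Binder object] + [Validator Cacheable Visitor Binder object] + [Optimizer Serializer Validator]
  take XMLMixin:  [XMLMixin Validator Cacheable Visitor Binder object] + [Serializer Checker Validator Cacheable Resolver Visitor Binder object] + [Validator Cacheable Visitor Binder object] + [Serializer Validator]
  take Serializer:  [Validator Cacheable Visitor Binder object] + [Serializer Checker Validator Cacheable Resolver Visitor Binder object] + [Validator Cacheable Visitor Binder object] + [Serializer Validator]
  take Checker:  [Validator Cacheable Visitor Binder object] + [Checker Validator Cacheable Resolver Visitor Binder object] + [Validator Cacheable Visitor Binder object] + [Validator]
  take Validator:  [Validator Cacheable Visitor Binder object] + [Validator Cacheable Resolver Visitor Binder object] + [Validator Cacheable Visitor Binder object] + [Validator]
  take Cacheable:  [Cacheable Visitor Binder object] + [Cacheable Resolver Visitor Binder object] + [Cacheable Visitor Binder object]
  take Resolver:  [Visitor Binder object] + [Resolver Visitor Binder object] + [Visitor Binder object]
  take Visitor:  [Visitor Binder object] + [Visitor Binder object] + [Visitor Binder object]
  take Binder:  [Binder object] + [Binder object] + [Binder object]
  take object:  [object] + [object] + [object]
MRO: Walker Optimizer XMLMixin Serializer Checker Validator Cacheable Resolver Visitor Binder object
super() in Validator.render on a Walker instance goes to the class after Validator in Walker's MRO: Cacheable.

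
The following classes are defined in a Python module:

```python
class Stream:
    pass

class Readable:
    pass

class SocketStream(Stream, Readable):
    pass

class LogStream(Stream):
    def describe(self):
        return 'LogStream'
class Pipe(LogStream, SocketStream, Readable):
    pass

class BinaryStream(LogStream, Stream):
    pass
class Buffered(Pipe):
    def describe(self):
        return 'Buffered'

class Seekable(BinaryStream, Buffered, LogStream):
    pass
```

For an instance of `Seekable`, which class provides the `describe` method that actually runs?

Buffered

L[Seekable] = Seekable + merge(L[BinaryStream], L[Buffered], L[LogStream], [BinaryStream Buffered LogStream])
  take BinaryStream:  [BinaryStream LogStream Stream object] + [Buffered Pipe LogStream SocketStream Stream Readable object] + [LogStream Stream object] + [BinaryStream Buffered LogStream]
  take Buffered:  [LogStream Stream object] + [Buffered Pipe LogStream SocketStream Stream Readable object] + [LogStream Stream object] + [Buffered LogStream]
  take Pipe:  [LogStream Stream object] + [Pipe LogStream SocketStream Stream Readable object] + [LogStream Stream object] + [LogStream]
  take LogStream:  [LogStream Stream object] + [LogStream SocketStream Stream Readable object] + [LogStream Stream object] + [LogStream]
  take SocketStream:  [Stream object] + [SocketStream Stream Readable object] + [Stream object]
  take Stream:  [Stream object] + [Stream Readable object] + [Stream object]
  take Readable:  [object] + [Readable object] + [object]
  take object:  [object] + [object] + [object]
MRO: Seekable BinaryStream Buffered Pipe LogStream SocketStream Stream Readable object
describe is defined in: Buffered, LogStream. First along the MRO is Buffered.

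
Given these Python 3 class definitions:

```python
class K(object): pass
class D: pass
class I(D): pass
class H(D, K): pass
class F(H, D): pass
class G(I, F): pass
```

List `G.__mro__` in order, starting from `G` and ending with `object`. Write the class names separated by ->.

L[G] = G + merge(L[I], L[F], [I F])
  take I:  [I D object] + [F H D K object] + [I F]
  take F:  [D object] + [F H D K object] + [F]
  take H:  [D object] + [H D K object]
  take D:  [D object] + [D K object]
  take K:  [object] + [K object]
  take object:  [object] + [object]

G -> I -> F -> H -> D -> K -> object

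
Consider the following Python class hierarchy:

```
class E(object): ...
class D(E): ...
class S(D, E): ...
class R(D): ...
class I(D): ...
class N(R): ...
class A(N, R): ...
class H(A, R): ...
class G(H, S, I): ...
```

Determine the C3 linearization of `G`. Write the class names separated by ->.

L[G] = G + merge(L[H], L[S], L[I], [H S I])
  take H:  [H A N R D E object] + [S D E object] + [I D E object] + [H S I]
  take A:  [A N R D E object] + [S D E object] + [I D E object] + [S I]
  take N:  [N R D E object] + [S D E object] + [I D E object] + [S I]
  take R:  [R D E object] + [S D E object] + [I D E object] + [S I]
  take S:  [D E object] + [S D E object] + [I D E object] + [S I]
  take I:  [D E object] + [D E object] + [I D E object] + [I]
  take D:  [D E object] + [D E object] + [D E object]
  take E:  [E object] + [E object] + [E object]
  take object:  [object] + [object] + [object]

G -> H -> A -> N -> R -> S -> I -> D -> E -> object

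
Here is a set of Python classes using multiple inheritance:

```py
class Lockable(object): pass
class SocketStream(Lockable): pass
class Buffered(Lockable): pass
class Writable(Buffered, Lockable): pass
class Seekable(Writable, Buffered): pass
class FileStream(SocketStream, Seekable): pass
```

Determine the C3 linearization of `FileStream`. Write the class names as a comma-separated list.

FileStream, SocketStream, Seekable, Writable, Buffered, Lockable, object

L[FileStream] = FileStream + merge(L[SocketStream], L[Seekable], [SocketStream Seekable])
  take SocketStream:  [SocketStream Lockable object] + [Seekable Writable Buffered Lockable object] + [SocketStream Seekable]
  take Seekable:  [Lockable object] + [Seekable Writable Buffered Lockable object] + [Seekable]
  take Writable:  [Lockable object] + [Writable Buffered Lockable object]
  take Buffered:  [Lockable object] + [Buffered Lockable object]
  take Lockable:  [Lockable object] + [Lockable object]
  take object:  [object] + [object]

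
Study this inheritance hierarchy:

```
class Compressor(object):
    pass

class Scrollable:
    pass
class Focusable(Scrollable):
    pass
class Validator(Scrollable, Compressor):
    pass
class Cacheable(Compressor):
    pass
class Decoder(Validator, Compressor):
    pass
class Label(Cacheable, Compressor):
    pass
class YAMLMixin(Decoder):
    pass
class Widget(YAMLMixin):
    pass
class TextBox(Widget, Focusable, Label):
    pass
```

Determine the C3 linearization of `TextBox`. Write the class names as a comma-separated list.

L[TextBox] = TextBox + merge(L[Widget], L[Focusable], L[Label], [Widget Focusable Label])
  take Widget:  [Widget YAMLMixin Decoder Validator Scrollable Compressor object] + [Focusable Scrollable object] + [Label Cacheable Compressor object] + [Widget Focusable Label]
  take YAMLMixin:  [YAMLMixin Decoder Validator Scrollable Compressor object] + [Focusable Scrollable object] + [Label Cacheable Compressor object] + [Focusable Label]
  take Decoder:  [Decoder Validator Scrollable Compressor object] + [Focusable Scrollable object] + [Label Cacheable Compressor object] + [Focusable Label]
  take Validator:  [Validator Scrollable Compressor object] + [Focusable Scrollable object] + [Label Cacheable Compressor object] + [Focusable Label]
  take Focusable:  [Scrollable Compressor object] + [Focusable Scrollable object] + [Label Cacheable Compressor object] + [Focusable Label]
  take Scrollable:  [Scrollable Compressor object] + [Scrollable object] + [Label Cacheable Compressor object] + [Label]
  take Label:  [Compressor object] + [object] + [Label Cacheable Compressor object] + [Label]
  take Cacheable:  [Compressor object] + [object] + [Cacheable Compressor object]
  take Compressor:  [Compressor object] + [object] + [Compressor object]
  take object:  [object] + [object] + [object]

TextBox, Widget, YAMLMixin, Decoder, Validator, Focusable, Scrollable, Label, Cacheable, Compressor, object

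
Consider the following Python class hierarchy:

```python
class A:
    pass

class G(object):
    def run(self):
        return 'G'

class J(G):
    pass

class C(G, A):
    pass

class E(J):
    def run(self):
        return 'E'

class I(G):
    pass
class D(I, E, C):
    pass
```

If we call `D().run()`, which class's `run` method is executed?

L[D] = D + merge(L[I], L[E], L[C], [I E C])
  take I:  [I G object] + [E J G object] + [C G A object] + [I E C]
  take E:  [G object] + [E J G object] + [C G A object] + [E C]
  take J:  [G object] + [J G object] + [C G A object] + [C]
  take C:  [G object] + [G object] + [C G A object] + [C]
  take G:  [G object] + [G object] + [G A object]
  take A:  [object] + [object] + [A object]
  take object:  [object] + [object] + [object]
MRO: D I E J C G A object
run is defined in: E, G. First along the MRO is E.

E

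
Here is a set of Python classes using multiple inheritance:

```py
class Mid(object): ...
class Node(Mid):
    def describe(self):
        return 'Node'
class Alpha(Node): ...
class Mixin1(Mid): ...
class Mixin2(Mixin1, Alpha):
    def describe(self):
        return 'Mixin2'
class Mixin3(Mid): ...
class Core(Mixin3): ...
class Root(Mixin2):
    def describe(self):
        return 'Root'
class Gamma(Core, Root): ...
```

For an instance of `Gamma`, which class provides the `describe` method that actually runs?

Root

L[Gamma] = Gamma + merge(L[Core], L[Root], [Core Root])
  take Core:  [Core Mixin3 Mid object] + [Root Mixin2 Mixin1 Alpha Node Mid object] + [Core Root]
  take Mixin3:  [Mixin3 Mid object] + [Root Mixin2 Mixin1 Alpha Node Mid object] + [Root]
  take Root:  [Mid object] + [Root Mixin2 Mixin1 Alpha Node Mid object] + [Root]
  take Mixin2:  [Mid object] + [Mixin2 Mixin1 Alpha Node Mid object]
  take Mixin1:  [Mid object] + [Mixin1 Alpha Node Mid object]
  take Alpha:  [Mid object] + [Alpha Node Mid object]
  take Node:  [Mid object] + [Node Mid object]
  take Mid:  [Mid object] + [Mid object]
  take object:  [object] + [object]
MRO: Gamma Core Mixin3 Root Mixin2 Mixin1 Alpha Node Mid object
describe is defined in: Mixin2, Node, Root. First along the MRO is Root.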